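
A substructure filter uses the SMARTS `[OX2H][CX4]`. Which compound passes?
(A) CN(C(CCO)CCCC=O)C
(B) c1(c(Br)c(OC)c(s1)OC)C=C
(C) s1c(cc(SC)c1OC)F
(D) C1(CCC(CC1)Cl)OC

A

[OX2H][CX4] describes a hydroxyl oxygen bound to an sp3 (X4) carbon (an aliphatic alcohol).
(A) contains a hydroxyl group (-OH), which satisfies every atom and bond constraint.
(B) has a methoxy ether (-OCH3) but the oxygen has H0 (ether), not H1.
(C) has a methoxy ether (-OCH3) but the oxygen has H0 (ether), not H1.
(D) has a methoxy ether (-OCH3) but the oxygen has H0 (ether), not H1.
So the answer is (A).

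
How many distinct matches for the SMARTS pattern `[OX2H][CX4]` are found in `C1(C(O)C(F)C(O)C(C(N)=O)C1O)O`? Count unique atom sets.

[OX2H][CX4] is the SMARTS for an aliphatic alcohol: a hydroxyl oxygen bound to an sp3 (X4) carbon.
The molecule carries 4 separate instances of a hydroxyl group (-OH) meeting every constraint; each maps to a distinct set of atoms, giving 4 matches.

4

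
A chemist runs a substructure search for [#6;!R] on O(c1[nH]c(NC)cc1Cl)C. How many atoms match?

2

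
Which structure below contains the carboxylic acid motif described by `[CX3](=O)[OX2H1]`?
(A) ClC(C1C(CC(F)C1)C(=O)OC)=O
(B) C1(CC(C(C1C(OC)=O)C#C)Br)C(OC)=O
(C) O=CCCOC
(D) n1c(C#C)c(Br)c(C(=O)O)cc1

D

[CX3](=O)[OX2H1] describes an sp2 carbon double-bonded to O and single-bonded to an -OH oxygen (a carboxylic acid).
(A) has an acyl chloride (-C(=O)Cl) but the carbonyl is bonded to Cl, not to an -OH oxygen.
(B) has a methyl-ester group (-C(=O)OCH3) but the singly-bonded O has no H (OX2H0, not OX2H1).
(C) has an aldehyde (-CHO) but there is no singly-bonded oxygen on the carbonyl carbon.
(D) contains a carboxylic acid group (-C(=O)OH), which satisfies every atom and bond constraint.
So the answer is (D).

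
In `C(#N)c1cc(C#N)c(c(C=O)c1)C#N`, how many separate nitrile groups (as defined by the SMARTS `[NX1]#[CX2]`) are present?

[NX1]#[CX2] is the SMARTS for a nitrile: a nitrogen triple-bonded to a two-connected carbon.
The molecule carries 3 separate instances of a nitrile (-C#N) meeting every constraint; each maps to a distinct set of atoms, giving 3 matches.

3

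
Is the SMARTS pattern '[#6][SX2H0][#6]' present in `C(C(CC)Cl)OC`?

The pattern [#6][SX2H0][#6] describes an aliphatic sulfur bridging two carbons with no H on the sulfur — a thioether.
The closest candidate here is a methoxy ether (-OCH3), but the bridging atom is O, not S. No other fragment satisfies the full query, so there is no match.

No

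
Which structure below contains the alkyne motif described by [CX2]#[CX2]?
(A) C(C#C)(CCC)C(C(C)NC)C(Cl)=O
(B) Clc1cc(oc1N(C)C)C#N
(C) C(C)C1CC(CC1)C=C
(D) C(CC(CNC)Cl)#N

A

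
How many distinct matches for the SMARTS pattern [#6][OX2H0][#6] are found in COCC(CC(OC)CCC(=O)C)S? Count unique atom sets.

[#6][OX2H0][#6] is the SMARTS for an ether: an aliphatic oxygen bridging two carbons with no H on the oxygen.
The molecule carries 2 separate instances of a methoxy ether (-OCH3) meeting every constraint; each maps to a distinct set of atoms, giving 2 matches.

2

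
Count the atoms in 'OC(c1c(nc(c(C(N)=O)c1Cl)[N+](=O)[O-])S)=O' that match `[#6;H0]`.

7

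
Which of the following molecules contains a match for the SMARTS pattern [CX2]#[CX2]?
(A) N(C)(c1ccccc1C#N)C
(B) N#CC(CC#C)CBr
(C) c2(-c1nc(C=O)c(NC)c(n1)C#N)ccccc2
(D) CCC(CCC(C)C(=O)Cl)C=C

B

[CX2]#[CX2] describes a carbon-carbon triple bond (an alkyne).
(A) has a nitrile (-C#N) but the triple bond is C#N, not C#C.
(B) contains an ethynyl group (-C#CH), which satisfies every atom and bond constraint.
(C) has a nitrile (-C#N) but the triple bond is C#N, not C#C.
(D) has a vinyl group (-CH=CH2) but the C=C is a double bond; both carbons are CX3, not CX2.
So the answer is (B).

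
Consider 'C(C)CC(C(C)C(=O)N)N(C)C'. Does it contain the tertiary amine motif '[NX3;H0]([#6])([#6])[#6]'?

Yes

The pattern [NX3;H0]([#6])([#6])[#6] describes a trivalent nitrogen with no H, bonded to three carbons — a tertiary amine.
The molecule carries a dimethylamino group (-N(CH3)2), whose atoms satisfy every constraint of the query, so the pattern matches.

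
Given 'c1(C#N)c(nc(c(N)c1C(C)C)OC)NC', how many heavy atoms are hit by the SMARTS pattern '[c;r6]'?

The query [c;r6] means: aromatic carbon that belongs to a six-membered ring.
Check the 16 heavy atoms by environment: 1× n (aromatic, in 6-ring) → no; 5× c (aromatic, in 6-ring) → match; 1× O (acyclic) → no; 6× C (acyclic) → no; 3× N (acyclic) → no.
That gives 5 matching atoms.

5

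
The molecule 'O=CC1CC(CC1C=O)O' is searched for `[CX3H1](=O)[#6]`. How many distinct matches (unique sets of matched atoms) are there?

2

[CX3H1](=O)[#6] is the SMARTS for an aldehyde: an sp2 carbon with one H, double-bonded to O and single-bonded to carbon.
The molecule carries 2 separate instances of an aldehyde (-CHO) meeting every constraint; each maps to a distinct set of atoms, giving 2 matches.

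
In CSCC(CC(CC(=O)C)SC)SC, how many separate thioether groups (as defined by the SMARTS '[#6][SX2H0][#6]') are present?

[#6][SX2H0][#6] is the SMARTS for a thioether: an aliphatic sulfur bridging two carbons with no H on the sulfur.
The molecule carries 3 separate instances of a methylthio ether (-SCH3) meeting every constraint; each maps to a distinct set of atoms, giving 3 matches.

3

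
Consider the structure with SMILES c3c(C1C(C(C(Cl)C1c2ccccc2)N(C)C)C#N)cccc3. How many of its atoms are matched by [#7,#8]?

The query [#7,#8] means: nitrogen or oxygen (comma = OR).
Check the 23 heavy atoms by environment: 8× C → no; 12× c (aromatic) → no; 1× Cl → no; 2× N → match.
That gives 2 matching atoms.

2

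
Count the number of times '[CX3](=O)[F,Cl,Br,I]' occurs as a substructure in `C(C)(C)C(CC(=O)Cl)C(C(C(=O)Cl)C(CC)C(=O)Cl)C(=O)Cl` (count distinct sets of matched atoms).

4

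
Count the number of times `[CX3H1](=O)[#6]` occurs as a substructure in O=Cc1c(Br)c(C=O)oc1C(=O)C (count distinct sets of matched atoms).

2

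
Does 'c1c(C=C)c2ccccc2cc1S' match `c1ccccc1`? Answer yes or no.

Yes

The pattern c1ccccc1 describes six aromatic carbons in a ring — a benzene ring.
The required atom environment is present in the molecule, so the pattern matches.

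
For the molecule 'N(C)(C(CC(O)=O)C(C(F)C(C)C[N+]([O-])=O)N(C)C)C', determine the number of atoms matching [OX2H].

Check the 20 heavy atoms by environment: 2× C (H2, X4) → no; 4× C (H1, X4) → no; 1× C (H0, X3) → no; 2× O (H0, X1) → no; 1× O (H1, X2) → match; 2× N (H0, X3) → no; 5× C (H3, X4) → no; 1× F (H0, X1) → no; 1× N (charge +1, H0, X3) → no; 1× O (charge -1, H0, X1) → no.
That gives 1 matching atom.

1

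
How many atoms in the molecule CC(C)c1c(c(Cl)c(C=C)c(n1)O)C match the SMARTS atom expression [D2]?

2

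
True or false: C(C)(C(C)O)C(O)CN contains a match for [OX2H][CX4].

The pattern [OX2H][CX4] describes a hydroxyl oxygen bound to an sp3 (X4) carbon — an aliphatic alcohol.
The molecule carries a hydroxyl group (-OH), whose atoms satisfy every constraint of the query, so the pattern matches.

True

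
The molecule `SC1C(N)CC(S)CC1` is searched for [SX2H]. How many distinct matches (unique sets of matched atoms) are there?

[SX2H] is the SMARTS for a thiol: an aliphatic sulfur with two connections, one being H.
The molecule carries 2 separate instances of a thiol (-SH) meeting every constraint; each maps to a distinct set of atoms, giving 2 matches.

2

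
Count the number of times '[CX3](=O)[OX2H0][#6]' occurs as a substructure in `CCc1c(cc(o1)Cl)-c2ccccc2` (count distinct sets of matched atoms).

[CX3](=O)[OX2H0][#6] is the SMARTS for an ester: a carbonyl carbon bonded to an oxygen that is itself bonded to carbon (no H on that O).
No fragment in the molecule satisfies every constraint, giving 0 matches.

0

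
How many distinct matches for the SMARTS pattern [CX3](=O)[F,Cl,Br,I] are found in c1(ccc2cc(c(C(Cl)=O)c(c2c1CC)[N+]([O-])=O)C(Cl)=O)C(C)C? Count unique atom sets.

2

[CX3](=O)[F,Cl,Br,I] is the SMARTS for an acyl halide: a carbonyl carbon bonded to a halogen.
The molecule carries 2 separate instances of an acyl chloride (-C(=O)Cl) meeting every constraint; each maps to a distinct set of atoms, giving 2 matches.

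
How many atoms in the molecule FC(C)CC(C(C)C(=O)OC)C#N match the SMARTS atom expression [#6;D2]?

The query [#6;D2] means: any carbon bonded to exactly two heavy atoms.
Check the 13 heavy atoms by environment: 3× C (D1) → no; 4× C (D3) → no; 2× C (D2) → match; 1× O (D1) → no; 1× O (D2) → no; 1× N (D1) → no; 1× F (D1) → no.
That gives 2 matching atoms.

2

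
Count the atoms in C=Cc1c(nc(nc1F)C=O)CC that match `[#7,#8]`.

3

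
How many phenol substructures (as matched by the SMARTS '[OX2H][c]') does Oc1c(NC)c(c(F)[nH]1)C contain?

1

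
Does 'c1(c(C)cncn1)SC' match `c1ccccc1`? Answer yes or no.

No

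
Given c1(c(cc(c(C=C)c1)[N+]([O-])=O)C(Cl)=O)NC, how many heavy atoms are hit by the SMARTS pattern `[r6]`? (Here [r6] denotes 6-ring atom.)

6

The query [r6] means: r6 matches atoms in a six-membered ring.
Check the 16 heavy atoms by environment: 6× c (aromatic, in 6-ring) → match; 4× C (acyclic) → no; 2× O (acyclic) → no; 1× Cl (acyclic) → no; 1× N (charge +1, acyclic) → no; 1× O (charge -1, acyclic) → no; 1× N (acyclic) → no.
That gives 6 matching atoms.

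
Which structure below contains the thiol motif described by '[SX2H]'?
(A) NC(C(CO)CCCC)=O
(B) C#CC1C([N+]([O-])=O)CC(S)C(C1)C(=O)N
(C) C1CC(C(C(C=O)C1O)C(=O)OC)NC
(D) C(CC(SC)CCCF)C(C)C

[SX2H] describes an aliphatic sulfur with two connections, one being H (a thiol).
(A) has a hydroxyl group (-OH) but it is an -OH, not an -SH.
(B) contains a thiol (-SH), which satisfies every atom and bond constraint.
(C) has a hydroxyl group (-OH) but it is an -OH, not an -SH.
(D) has a methylthio ether (-SCH3) but the sulfur has H0 (bonded to two carbons), not H1.
So the answer is (B).

B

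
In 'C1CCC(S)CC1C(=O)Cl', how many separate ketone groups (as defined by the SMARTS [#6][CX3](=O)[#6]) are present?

[#6][CX3](=O)[#6] is the SMARTS for a ketone: a carbonyl carbon (no H) flanked by two carbons.
No fragment in the molecule satisfies every constraint, giving 0 matches.

0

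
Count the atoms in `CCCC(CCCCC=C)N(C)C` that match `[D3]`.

2

The query [D3] means: atom with exactly three heavy-atom neighbours.
Check the 13 heavy atoms by environment: 7× C (D2) → no; 1× C (D3) → match; 4× C (D1) → no; 1× N (D3) → match.
Summing the matching environments: 1 + 1 = 2 matching atoms.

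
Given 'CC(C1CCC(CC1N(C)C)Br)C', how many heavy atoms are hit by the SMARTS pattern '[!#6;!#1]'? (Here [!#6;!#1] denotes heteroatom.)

2

The query [!#6;!#1] means: not carbon and not hydrogen — any heteroatom.
Check the 13 heavy atoms by environment: 11× C → no; 1× N → match; 1× Br → match.
Summing the matching environments: 1 + 1 = 2 matching atoms.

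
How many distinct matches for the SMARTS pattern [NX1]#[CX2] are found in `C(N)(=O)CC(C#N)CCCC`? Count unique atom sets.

1

[NX1]#[CX2] is the SMARTS for a nitrile: a nitrogen triple-bonded to a two-connected carbon.
Exactly one fragment in the molecule meets all constraints, giving 1 match.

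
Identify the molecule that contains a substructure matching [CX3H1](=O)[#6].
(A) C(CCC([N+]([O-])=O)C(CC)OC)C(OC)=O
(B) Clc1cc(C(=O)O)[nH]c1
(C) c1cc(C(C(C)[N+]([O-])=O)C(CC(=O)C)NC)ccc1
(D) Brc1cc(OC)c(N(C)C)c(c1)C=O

D

[CX3H1](=O)[#6] describes an sp2 carbon with one H, double-bonded to O and single-bonded to carbon (an aldehyde).
(A) has a methyl-ester group (-C(=O)OCH3) but the carbonyl carbon has H0, not H1.
(B) has a carboxylic acid group (-C(=O)OH) but the carbonyl carbon has H0 and is bonded to O, not H1.
(C) has an acetyl/ketone group (-C(=O)CH3) but the carbonyl carbon has H0 (two carbon neighbours), not H1.
(D) contains an aldehyde (-CHO), which satisfies every atom and bond constraint.
So the answer is (D).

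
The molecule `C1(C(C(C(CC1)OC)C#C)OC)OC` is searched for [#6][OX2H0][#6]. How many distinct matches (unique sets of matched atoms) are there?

[#6][OX2H0][#6] is the SMARTS for an ether: an aliphatic oxygen bridging two carbons with no H on the oxygen.
The molecule carries 3 separate instances of a methoxy ether (-OCH3) meeting every constraint; each maps to a distinct set of atoms, giving 3 matches.

3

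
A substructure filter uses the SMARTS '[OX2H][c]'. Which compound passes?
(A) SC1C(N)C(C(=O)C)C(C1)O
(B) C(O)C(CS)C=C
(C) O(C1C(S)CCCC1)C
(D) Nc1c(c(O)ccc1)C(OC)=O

D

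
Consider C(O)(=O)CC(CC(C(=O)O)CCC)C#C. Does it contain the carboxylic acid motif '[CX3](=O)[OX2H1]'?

Yes

The pattern [CX3](=O)[OX2H1] describes an sp2 carbon double-bonded to O and single-bonded to an -OH oxygen — a carboxylic acid.
The molecule carries a carboxylic acid group (-C(=O)OH), whose atoms satisfy every constraint of the query, so the pattern matches.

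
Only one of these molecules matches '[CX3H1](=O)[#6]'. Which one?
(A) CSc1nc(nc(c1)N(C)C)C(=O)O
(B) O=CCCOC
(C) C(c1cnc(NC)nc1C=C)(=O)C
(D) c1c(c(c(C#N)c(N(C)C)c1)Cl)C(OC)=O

[CX3H1](=O)[#6] describes an sp2 carbon with one H, double-bonded to O and single-bonded to carbon (an aldehyde).
(A) has a carboxylic acid group (-C(=O)OH) but the carbonyl carbon has H0 and is bonded to O, not H1.
(B) contains an aldehyde (-CHO), which satisfies every atom and bond constraint.
(C) has an acetyl/ketone group (-C(=O)CH3) but the carbonyl carbon has H0 (two carbon neighbours), not H1.
(D) has a methyl-ester group (-C(=O)OCH3) but the carbonyl carbon has H0, not H1.
So the answer is (B).

B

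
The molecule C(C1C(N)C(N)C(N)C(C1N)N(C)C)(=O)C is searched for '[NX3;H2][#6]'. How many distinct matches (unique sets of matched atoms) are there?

4

[NX3;H2][#6] is the SMARTS for a primary amine: a trivalent nitrogen with two H attached to carbon.
The molecule carries 4 separate instances of a primary amino group (-NH2) meeting every constraint; each maps to a distinct set of atoms, giving 4 matches.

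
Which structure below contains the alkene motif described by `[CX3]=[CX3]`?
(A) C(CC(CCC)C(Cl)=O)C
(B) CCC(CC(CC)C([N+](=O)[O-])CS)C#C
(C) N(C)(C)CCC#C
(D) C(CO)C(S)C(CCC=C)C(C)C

D

[CX3]=[CX3] describes a non-aromatic C=C double bond between two sp2 carbons (an alkene).
(A) has an ethyl group (-CH2CH3) but its C-C bond is a single bond between CX4 carbons, not CX3=CX3.
(B) has an ethynyl group (-C#CH) but the C-C bond is a triple bond, not a double bond.
(C) has an ethynyl group (-C#CH) but the C-C bond is a triple bond, not a double bond.
(D) contains a vinyl group (-CH=CH2), which satisfies every atom and bond constraint.
So the answer is (D).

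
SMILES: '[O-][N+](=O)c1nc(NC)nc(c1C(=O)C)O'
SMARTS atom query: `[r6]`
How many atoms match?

Check the 15 heavy atoms by environment: 2× n (aromatic, in 6-ring) → match; 4× c (aromatic, in 6-ring) → match; 1× N (charge +1, acyclic) → no; 1× O (charge -1, acyclic) → no; 3× O (acyclic) → no; 3× C (acyclic) → no; 1× N (acyclic) → no.
Summing the matching environments: 2 + 4 = 6 matching atoms.

6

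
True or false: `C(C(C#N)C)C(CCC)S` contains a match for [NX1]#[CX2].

True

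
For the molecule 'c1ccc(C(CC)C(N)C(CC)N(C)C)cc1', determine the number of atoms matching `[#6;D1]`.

The query [#6;D1] means: carbon bonded to exactly one heavy atom.
Check the 17 heavy atoms by environment: 2× C (D2) → no; 3× C (D3) → no; 4× C (D1) → match; 1× N (D3) → no; 1× c (aromatic, D3) → no; 5× c (aromatic, D2) → no; 1× N (D1) → no.
That gives 4 matching atoms.

4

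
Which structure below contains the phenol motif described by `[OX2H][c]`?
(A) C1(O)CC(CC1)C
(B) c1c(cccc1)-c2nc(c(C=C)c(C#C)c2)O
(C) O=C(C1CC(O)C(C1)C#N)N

B

[OX2H][c] describes a hydroxyl oxygen attached to an aromatic carbon (a phenol).
(A) has a hydroxyl group (-OH) but the -OH is on an aliphatic carbon, not an aromatic c.
(B) contains a hydroxyl group (-OH), which satisfies every atom and bond constraint.
(C) has a hydroxyl group (-OH) but the -OH is on an aliphatic carbon, not an aromatic c.
So the answer is (B).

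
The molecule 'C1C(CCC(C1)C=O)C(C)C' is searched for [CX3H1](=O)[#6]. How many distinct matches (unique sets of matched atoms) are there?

1

[CX3H1](=O)[#6] is the SMARTS for an aldehyde: an sp2 carbon with one H, double-bonded to O and single-bonded to carbon.
Exactly one fragment in the molecule meets all constraints, giving 1 match.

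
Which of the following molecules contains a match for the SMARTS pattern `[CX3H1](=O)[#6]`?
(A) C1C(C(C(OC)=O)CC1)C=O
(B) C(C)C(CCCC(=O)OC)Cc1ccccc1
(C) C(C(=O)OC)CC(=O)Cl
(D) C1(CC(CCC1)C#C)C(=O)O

[CX3H1](=O)[#6] describes an sp2 carbon with one H, double-bonded to O and single-bonded to carbon (an aldehyde).
(A) contains an aldehyde (-CHO), which satisfies every atom and bond constraint.
(B) has a methyl-ester group (-C(=O)OCH3) but the carbonyl carbon has H0, not H1.
(C) has a methyl-ester group (-C(=O)OCH3) but the carbonyl carbon has H0, not H1.
(D) has a carboxylic acid group (-C(=O)OH) but the carbonyl carbon has H0 and is bonded to O, not H1.
So the answer is (A).

A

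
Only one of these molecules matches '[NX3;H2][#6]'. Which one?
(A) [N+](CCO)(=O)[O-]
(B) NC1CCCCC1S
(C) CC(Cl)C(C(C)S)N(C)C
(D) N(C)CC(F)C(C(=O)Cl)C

B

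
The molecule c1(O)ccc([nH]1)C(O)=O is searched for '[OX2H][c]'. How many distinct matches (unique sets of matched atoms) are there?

1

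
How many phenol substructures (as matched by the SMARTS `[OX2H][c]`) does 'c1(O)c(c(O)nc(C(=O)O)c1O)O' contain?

4

[OX2H][c] is the SMARTS for a phenol: a hydroxyl oxygen attached to an aromatic carbon.
The molecule carries 4 separate instances of a hydroxyl group (-OH) meeting every constraint; each maps to a distinct set of atoms, giving 4 matches.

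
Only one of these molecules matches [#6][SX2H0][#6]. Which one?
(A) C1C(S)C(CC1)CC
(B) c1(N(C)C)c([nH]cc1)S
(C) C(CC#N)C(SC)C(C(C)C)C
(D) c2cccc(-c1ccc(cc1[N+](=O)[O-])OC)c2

[#6][SX2H0][#6] describes an aliphatic sulfur bridging two carbons with no H on the sulfur (a thioether).
(A) has a thiol (-SH) but the sulfur has H1, not H0 bridging two carbons.
(B) has a thiol (-SH) but the sulfur has H1, not H0 bridging two carbons.
(C) contains a methylthio ether (-SCH3), which satisfies every atom and bond constraint.
(D) has a methoxy ether (-OCH3) but the bridging atom is O, not S.
So the answer is (C).

C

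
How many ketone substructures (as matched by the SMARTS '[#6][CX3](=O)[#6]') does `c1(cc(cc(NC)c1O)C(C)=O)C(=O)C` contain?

2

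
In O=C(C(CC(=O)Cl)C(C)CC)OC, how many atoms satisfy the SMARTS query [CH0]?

2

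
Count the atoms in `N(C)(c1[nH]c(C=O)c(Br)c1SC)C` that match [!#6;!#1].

5

The query [!#6;!#1] means: not carbon and not hydrogen — any heteroatom.
Check the 13 heavy atoms by environment: 1× n (aromatic) → match; 4× c (aromatic) → no; 4× C → no; 1× O → match; 1× Br → match; 1× N → match; 1× S → match.
Summing the matching environments: 1 + 1 + 1 + 1 + 1 = 5 matching atoms.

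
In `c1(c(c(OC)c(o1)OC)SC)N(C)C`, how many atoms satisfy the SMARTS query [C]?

5

The query [C] means: uppercase C matches aliphatic (non-aromatic) carbon only.
Check the 14 heavy atoms by environment: 1× o (aromatic) → no; 4× c (aromatic) → no; 2× O → no; 5× C → match; 1× S → no; 1× N → no.
That gives 5 matching atoms.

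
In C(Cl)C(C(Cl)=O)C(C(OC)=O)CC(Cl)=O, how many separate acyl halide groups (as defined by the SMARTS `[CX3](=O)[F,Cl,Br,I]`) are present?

[CX3](=O)[F,Cl,Br,I] is the SMARTS for an acyl halide: a carbonyl carbon bonded to a halogen.
The molecule carries 2 separate instances of an acyl chloride (-C(=O)Cl) meeting every constraint; each maps to a distinct set of atoms, giving 2 matches.

2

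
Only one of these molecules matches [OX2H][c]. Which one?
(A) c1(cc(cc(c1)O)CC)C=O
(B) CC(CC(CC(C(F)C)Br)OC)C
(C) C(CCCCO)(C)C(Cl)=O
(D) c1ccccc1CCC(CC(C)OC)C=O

[OX2H][c] describes a hydroxyl oxygen attached to an aromatic carbon (a phenol).
(A) contains a hydroxyl group (-OH), which satisfies every atom and bond constraint.
(B) has a methoxy ether (-OCH3) but the oxygen has H0, not H1.
(C) has a hydroxyl group (-OH) but the -OH is on an aliphatic carbon, not an aromatic c.
(D) has a methoxy ether (-OCH3) but the oxygen has H0, not H1.
So the answer is (A).

A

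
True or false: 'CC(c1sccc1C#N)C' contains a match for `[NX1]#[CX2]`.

The pattern [NX1]#[CX2] describes a nitrogen triple-bonded to a two-connected carbon — a nitrile.
The molecule carries a nitrile (-C#N), whose atoms satisfy every constraint of the query, so the pattern matches.

True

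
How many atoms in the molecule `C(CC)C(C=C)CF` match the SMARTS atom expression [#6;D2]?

4

The query [#6;D2] means: any carbon bonded to exactly two heavy atoms.
Check the 8 heavy atoms by environment: 4× C (D2) → match; 1× C (D3) → no; 2× C (D1) → no; 1× F (D1) → no.
That gives 4 matching atoms.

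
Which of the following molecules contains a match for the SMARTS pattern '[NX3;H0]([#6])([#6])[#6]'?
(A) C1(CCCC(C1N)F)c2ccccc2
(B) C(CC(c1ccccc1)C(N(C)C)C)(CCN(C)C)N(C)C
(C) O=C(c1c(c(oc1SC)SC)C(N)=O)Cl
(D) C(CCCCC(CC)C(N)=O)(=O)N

B

[NX3;H0]([#6])([#6])[#6] describes a trivalent nitrogen with no H, bonded to three carbons (a tertiary amine).
(A) has a primary amino group (-NH2) but the nitrogen has H2, not H0 with three carbons.
(B) contains a dimethylamino group (-N(CH3)2), which satisfies every atom and bond constraint.
(C) has a primary amide (-C(=O)NH2) but the amide nitrogen has H2 and only one carbon neighbour.
(D) has a primary amide (-C(=O)NH2) but the amide nitrogen has H2 and only one carbon neighbour.
So the answer is (B).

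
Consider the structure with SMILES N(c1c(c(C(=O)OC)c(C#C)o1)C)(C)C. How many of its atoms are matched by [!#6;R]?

1

Check the 15 heavy atoms by environment: 1× o (aromatic, in 5-ring) → match; 4× c (aromatic, in 5-ring) → no; 7× C (acyclic) → no; 2× O (acyclic) → no; 1× N (acyclic) → no.
That gives 1 matching atom.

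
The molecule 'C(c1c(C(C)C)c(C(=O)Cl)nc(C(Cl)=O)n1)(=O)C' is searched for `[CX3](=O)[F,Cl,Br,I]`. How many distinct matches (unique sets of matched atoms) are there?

[CX3](=O)[F,Cl,Br,I] is the SMARTS for an acyl halide: a carbonyl carbon bonded to a halogen.
The molecule carries 2 separate instances of an acyl chloride (-C(=O)Cl) meeting every constraint; each maps to a distinct set of atoms, giving 2 matches.

2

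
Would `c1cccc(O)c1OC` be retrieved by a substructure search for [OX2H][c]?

Yes

The pattern [OX2H][c] describes a hydroxyl oxygen attached to an aromatic carbon — a phenol.
The molecule carries a hydroxyl group (-OH), whose atoms satisfy every constraint of the query, so the pattern matches.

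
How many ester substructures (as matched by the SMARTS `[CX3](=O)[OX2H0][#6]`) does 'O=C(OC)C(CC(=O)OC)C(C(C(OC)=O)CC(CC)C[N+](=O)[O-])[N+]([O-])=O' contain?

3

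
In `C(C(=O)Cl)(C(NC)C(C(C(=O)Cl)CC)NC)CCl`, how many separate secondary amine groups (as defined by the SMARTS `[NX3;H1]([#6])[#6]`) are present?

2

[NX3;H1]([#6])[#6] is the SMARTS for a secondary amine: a trivalent nitrogen with one H, bonded to two carbons.
The molecule carries 2 separate instances of an N-methylamino group (-NHCH3) meeting every constraint; each maps to a distinct set of atoms, giving 2 matches.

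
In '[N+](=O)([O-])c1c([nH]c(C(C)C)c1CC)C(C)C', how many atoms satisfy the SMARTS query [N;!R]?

The query [N;!R] means: aliphatic nitrogen not in a ring.
Check the 16 heavy atoms by environment: 1× n (aromatic, in 5-ring) → no; 4× c (aromatic, in 5-ring) → no; 8× C (acyclic) → no; 1× N (charge +1, acyclic) → match; 1× O (charge -1, acyclic) → no; 1× O (acyclic) → no.
That gives 1 matching atom.

1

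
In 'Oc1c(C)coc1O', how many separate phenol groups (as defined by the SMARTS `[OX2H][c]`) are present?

[OX2H][c] is the SMARTS for a phenol: a hydroxyl oxygen attached to an aromatic carbon.
The molecule carries 2 separate instances of a hydroxyl group (-OH) meeting every constraint; each maps to a distinct set of atoms, giving 2 matches.

2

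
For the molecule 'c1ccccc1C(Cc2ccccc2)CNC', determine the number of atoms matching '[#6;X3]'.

Check the 17 heavy atoms by environment: 4× C (X4) → no; 12× c (aromatic, X3) → match; 1× N (X3) → no.
That gives 12 matching atoms.

12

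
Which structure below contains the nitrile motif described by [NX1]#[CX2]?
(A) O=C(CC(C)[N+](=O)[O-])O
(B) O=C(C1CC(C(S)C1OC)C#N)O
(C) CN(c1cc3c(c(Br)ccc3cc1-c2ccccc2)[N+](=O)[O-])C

[NX1]#[CX2] describes a nitrogen triple-bonded to a two-connected carbon (a nitrile).
(A) has a nitro group (-[N+](=O)[O-]) but there is no C#N triple bond.
(B) contains a nitrile (-C#N), which satisfies every atom and bond constraint.
(C) has a nitro group (-[N+](=O)[O-]) but there is no C#N triple bond.
So the answer is (B).

B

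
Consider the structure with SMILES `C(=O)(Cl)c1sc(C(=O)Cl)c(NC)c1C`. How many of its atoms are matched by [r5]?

5

The query [r5] means: r5 matches atoms in a five-membered ring.
Check the 14 heavy atoms by environment: 1× s (aromatic, in 5-ring) → match; 4× c (aromatic, in 5-ring) → match; 4× C (acyclic) → no; 1× N (acyclic) → no; 2× O (acyclic) → no; 2× Cl (acyclic) → no.
Summing the matching environments: 1 + 4 = 5 matching atoms.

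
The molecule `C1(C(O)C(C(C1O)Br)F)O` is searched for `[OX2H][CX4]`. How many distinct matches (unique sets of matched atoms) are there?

[OX2H][CX4] is the SMARTS for an aliphatic alcohol: a hydroxyl oxygen bound to an sp3 (X4) carbon.
The molecule carries 3 separate instances of a hydroxyl group (-OH) meeting every constraint; each maps to a distinct set of atoms, giving 3 matches.

3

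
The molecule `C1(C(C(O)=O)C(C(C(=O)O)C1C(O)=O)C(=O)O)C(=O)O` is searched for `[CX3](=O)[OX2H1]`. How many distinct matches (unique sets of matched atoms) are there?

[CX3](=O)[OX2H1] is the SMARTS for a carboxylic acid: an sp2 carbon double-bonded to O and single-bonded to an -OH oxygen.
The molecule carries 5 separate instances of a carboxylic acid group (-C(=O)OH) meeting every constraint; each maps to a distinct set of atoms, giving 5 matches.

5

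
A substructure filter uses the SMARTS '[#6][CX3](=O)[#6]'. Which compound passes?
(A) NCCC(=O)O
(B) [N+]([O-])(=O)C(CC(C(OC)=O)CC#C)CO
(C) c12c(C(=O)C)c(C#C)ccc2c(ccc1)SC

[#6][CX3](=O)[#6] describes a carbonyl carbon (no H) flanked by two carbons (a ketone).
(A) has a carboxylic acid group (-C(=O)OH) but one neighbour of the carbonyl carbon is O, not C.
(B) has a methyl-ester group (-C(=O)OCH3) but one neighbour of the carbonyl carbon is O, not C.
(C) contains an acetyl/ketone group (-C(=O)CH3), which satisfies every atom and bond constraint.
So the answer is (C).

C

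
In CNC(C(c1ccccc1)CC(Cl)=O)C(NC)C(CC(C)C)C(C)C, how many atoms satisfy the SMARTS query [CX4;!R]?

The query [CX4;!R] means: aliphatic carbon with four total connections, not in a ring.
Check the 25 heavy atoms by environment: 14× C (X4, acyclic) → match; 1× C (X3, acyclic) → no; 1× O (X1, acyclic) → no; 1× Cl (X1, acyclic) → no; 6× c (aromatic, X3, in 6-ring) → no; 2× N (X3, acyclic) → no.
That gives 14 matching atoms.

14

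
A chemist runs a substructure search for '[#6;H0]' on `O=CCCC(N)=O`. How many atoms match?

1

The query [#6;H0] means: any carbon with no attached hydrogen.
Check the 7 heavy atoms by environment: 2× C (H2) → no; 1× C (H1) → no; 2× O (H0) → no; 1× C (H0) → match; 1× N (H2) → no.
That gives 1 matching atom.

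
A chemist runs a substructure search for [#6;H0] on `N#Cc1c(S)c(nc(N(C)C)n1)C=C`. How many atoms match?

The query [#6;H0] means: any carbon with no attached hydrogen.
Check the 14 heavy atoms by environment: 2× n (aromatic, H0) → no; 4× c (aromatic, H0) → match; 1× C (H1) → no; 1× C (H2) → no; 2× N (H0) → no; 2× C (H3) → no; 1× S (H1) → no; 1× C (H0) → match.
Summing the matching environments: 4 + 1 = 5 matching atoms.

5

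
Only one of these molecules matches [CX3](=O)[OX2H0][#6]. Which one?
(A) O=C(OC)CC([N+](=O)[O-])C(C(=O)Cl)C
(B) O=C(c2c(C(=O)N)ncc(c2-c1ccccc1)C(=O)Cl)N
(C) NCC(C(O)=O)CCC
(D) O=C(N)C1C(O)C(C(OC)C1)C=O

[CX3](=O)[OX2H0][#6] describes a carbonyl carbon bonded to an oxygen that is itself bonded to carbon (no H on that O) (an ester).
(A) contains a methyl-ester group (-C(=O)OCH3), which satisfies every atom and bond constraint.
(B) has a primary amide (-C(=O)NH2) but the carbonyl is bonded to N, not to an O-C linkage.
(C) has a carboxylic acid group (-C(=O)OH) but the singly-bonded O carries H (OX2H1, not H0).
(D) has a methoxy ether (-OCH3) but the ether oxygen is not adjacent to a C=O carbon.
So the answer is (A).

A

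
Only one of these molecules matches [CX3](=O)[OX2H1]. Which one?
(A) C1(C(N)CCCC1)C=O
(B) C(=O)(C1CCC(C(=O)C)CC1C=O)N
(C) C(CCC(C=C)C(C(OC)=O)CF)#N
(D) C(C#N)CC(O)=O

D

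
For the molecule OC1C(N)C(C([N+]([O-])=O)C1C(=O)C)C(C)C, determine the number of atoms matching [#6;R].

The query [#6;R] means: carbon that is part of a ring.
Check the 16 heavy atoms by environment: 5× C (in 5-ring) → match; 5× C (acyclic) → no; 1× N (acyclic) → no; 1× N (charge +1, acyclic) → no; 1× O (charge -1, acyclic) → no; 3× O (acyclic) → no.
That gives 5 matching atoms.

5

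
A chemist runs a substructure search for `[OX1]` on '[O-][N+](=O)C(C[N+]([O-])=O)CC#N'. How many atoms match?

4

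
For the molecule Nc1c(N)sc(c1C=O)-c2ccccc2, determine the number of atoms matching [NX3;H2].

2

The query [NX3;H2] means: aliphatic N with 3 total connections, two of them H — an -NH2 nitrogen (amine or amide).
Check the 15 heavy atoms by environment: 1× s (aromatic, H0, X2) → no; 5× c (aromatic, H0, X3) → no; 1× C (H1, X3) → no; 1× O (H0, X1) → no; 2× N (H2, X3) → match; 5× c (aromatic, H1, X3) → no.
That gives 2 matching atoms.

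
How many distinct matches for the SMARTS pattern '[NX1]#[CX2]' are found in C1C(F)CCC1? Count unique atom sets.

[NX1]#[CX2] is the SMARTS for a nitrile: a nitrogen triple-bonded to a two-connected carbon.
No fragment in the molecule satisfies every constraint, giving 0 matches.

0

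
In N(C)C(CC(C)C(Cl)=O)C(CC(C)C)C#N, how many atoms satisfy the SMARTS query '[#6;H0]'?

2

The query [#6;H0] means: any carbon with no attached hydrogen.
Check the 16 heavy atoms by environment: 2× C (H2) → no; 4× C (H1) → no; 4× C (H3) → no; 1× N (H1) → no; 2× C (H0) → match; 1× N (H0) → no; 1× O (H0) → no; 1× Cl (H0) → no.
That gives 2 matching atoms.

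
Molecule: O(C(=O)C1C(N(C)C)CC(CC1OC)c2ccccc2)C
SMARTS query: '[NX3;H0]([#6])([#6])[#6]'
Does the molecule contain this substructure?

The pattern [NX3;H0]([#6])([#6])[#6] describes a trivalent nitrogen with no H, bonded to three carbons — a tertiary amine.
The molecule carries a dimethylamino group (-N(CH3)2), whose atoms satisfy every constraint of the query, so the pattern matches.

Yes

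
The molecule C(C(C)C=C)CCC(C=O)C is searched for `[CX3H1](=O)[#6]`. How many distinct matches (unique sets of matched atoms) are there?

1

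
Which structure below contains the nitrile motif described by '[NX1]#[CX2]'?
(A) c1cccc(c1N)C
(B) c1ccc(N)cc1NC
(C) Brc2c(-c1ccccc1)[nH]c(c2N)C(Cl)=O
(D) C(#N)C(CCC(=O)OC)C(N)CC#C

[NX1]#[CX2] describes a nitrogen triple-bonded to a two-connected carbon (a nitrile).
(A) has a primary amino group (-NH2) but the nitrogen is NX3 (three connections), not NX1 triple-bonded.
(B) has a primary amino group (-NH2) but the nitrogen is NX3 (three connections), not NX1 triple-bonded.
(C) has a primary amino group (-NH2) but the nitrogen is NX3 (three connections), not NX1 triple-bonded.
(D) contains a nitrile (-C#N), which satisfies every atom and bond constraint.
So the answer is (D).

D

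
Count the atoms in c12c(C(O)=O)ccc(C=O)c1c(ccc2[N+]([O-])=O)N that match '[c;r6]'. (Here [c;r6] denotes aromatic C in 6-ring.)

The query [c;r6] means: aromatic carbon that belongs to a six-membered ring.
Check the 19 heavy atoms by environment: 10× c (aromatic, in 6-ring) → match; 2× C (acyclic) → no; 4× O (acyclic) → no; 1× N (charge +1, acyclic) → no; 1× O (charge -1, acyclic) → no; 1× N (acyclic) → no.
That gives 10 matching atoms.

10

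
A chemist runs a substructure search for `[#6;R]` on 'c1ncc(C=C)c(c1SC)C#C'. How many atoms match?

The query [#6;R] means: carbon that is part of a ring.
Check the 12 heavy atoms by environment: 1× n (aromatic, in 6-ring) → no; 5× c (aromatic, in 6-ring) → match; 5× C (acyclic) → no; 1× S (acyclic) → no.
That gives 5 matching atoms.

5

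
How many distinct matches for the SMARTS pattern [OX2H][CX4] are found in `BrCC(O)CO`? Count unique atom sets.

2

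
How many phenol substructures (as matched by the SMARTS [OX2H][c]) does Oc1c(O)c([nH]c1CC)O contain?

[OX2H][c] is the SMARTS for a phenol: a hydroxyl oxygen attached to an aromatic carbon.
The molecule carries 3 separate instances of a hydroxyl group (-OH) meeting every constraint; each maps to a distinct set of atoms, giving 3 matches.

3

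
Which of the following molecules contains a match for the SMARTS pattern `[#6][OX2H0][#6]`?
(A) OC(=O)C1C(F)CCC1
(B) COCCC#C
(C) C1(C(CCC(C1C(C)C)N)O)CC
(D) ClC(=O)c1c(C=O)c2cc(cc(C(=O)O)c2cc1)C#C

B

[#6][OX2H0][#6] describes an aliphatic oxygen bridging two carbons with no H on the oxygen (an ether).
(A) has a carboxylic acid group (-C(=O)OH) but the -OH oxygen has H1; the =O is OX1, not OX2.
(B) contains a methoxy ether (-OCH3), which satisfies every atom and bond constraint.
(C) has a hydroxyl group (-OH) but the oxygen has H1, not H0 bridging two carbons.
(D) has a carboxylic acid group (-C(=O)OH) but the -OH oxygen has H1; the =O is OX1, not OX2.
So the answer is (B).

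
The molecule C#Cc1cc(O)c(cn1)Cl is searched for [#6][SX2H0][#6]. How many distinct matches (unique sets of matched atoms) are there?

0

[#6][SX2H0][#6] is the SMARTS for a thioether: an aliphatic sulfur bridging two carbons with no H on the sulfur.
No fragment in the molecule satisfies every constraint, giving 0 matches.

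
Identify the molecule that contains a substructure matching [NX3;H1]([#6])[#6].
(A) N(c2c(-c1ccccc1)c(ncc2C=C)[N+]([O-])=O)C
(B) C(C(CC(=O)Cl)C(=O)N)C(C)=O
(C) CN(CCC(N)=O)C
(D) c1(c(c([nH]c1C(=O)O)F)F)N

[NX3;H1]([#6])[#6] describes a trivalent nitrogen with one H, bonded to two carbons (a secondary amine).
(A) contains an N-methylamino group (-NHCH3), which satisfies every atom and bond constraint.
(B) has a primary amide (-C(=O)NH2) but the -C(=O)NH2 nitrogen has H2, not H1.
(C) has a primary amide (-C(=O)NH2) but the -C(=O)NH2 nitrogen has H2, not H1.
(D) has a primary amino group (-NH2) but the nitrogen has H2 and only one carbon neighbour.
So the answer is (A).

A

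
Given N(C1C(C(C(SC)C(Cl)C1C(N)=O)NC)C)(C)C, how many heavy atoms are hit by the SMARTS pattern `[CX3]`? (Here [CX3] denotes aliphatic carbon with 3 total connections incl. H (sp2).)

The query [CX3] means: C with X3: aliphatic carbon with exactly 3 total connections.
Check the 18 heavy atoms by environment: 11× C (X4) → no; 1× Cl (X1) → no; 3× N (X3) → no; 1× C (X3) → match; 1× O (X1) → no; 1× S (X2) → no.
That gives 1 matching atom.

1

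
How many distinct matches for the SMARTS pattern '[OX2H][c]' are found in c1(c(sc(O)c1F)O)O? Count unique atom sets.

3

[OX2H][c] is the SMARTS for a phenol: a hydroxyl oxygen attached to an aromatic carbon.
The molecule carries 3 separate instances of a hydroxyl group (-OH) meeting every constraint; each maps to a distinct set of atoms, giving 3 matches.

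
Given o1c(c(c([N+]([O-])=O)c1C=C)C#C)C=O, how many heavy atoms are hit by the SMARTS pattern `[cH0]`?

4

The query [cH0] means: aromatic carbon with no attached hydrogen (substituted or ring-fusion).
Check the 14 heavy atoms by environment: 1× o (aromatic, H0) → no; 4× c (aromatic, H0) → match; 3× C (H1) → no; 2× O (H0) → no; 1× C (H0) → no; 1× N (charge +1, H0) → no; 1× O (charge -1, H0) → no; 1× C (H2) → no.
That gives 4 matching atoms.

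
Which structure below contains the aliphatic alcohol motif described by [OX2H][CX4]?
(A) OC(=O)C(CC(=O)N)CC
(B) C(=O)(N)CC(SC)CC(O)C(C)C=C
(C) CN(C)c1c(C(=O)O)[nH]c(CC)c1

B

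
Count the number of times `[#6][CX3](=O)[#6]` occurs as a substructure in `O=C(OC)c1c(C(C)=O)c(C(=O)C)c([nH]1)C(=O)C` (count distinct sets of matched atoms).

3

[#6][CX3](=O)[#6] is the SMARTS for a ketone: a carbonyl carbon (no H) flanked by two carbons.
The molecule carries 3 separate instances of an acetyl/ketone group (-C(=O)CH3) meeting every constraint; each maps to a distinct set of atoms, giving 3 matches.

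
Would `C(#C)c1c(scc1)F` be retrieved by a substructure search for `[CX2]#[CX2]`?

The pattern [CX2]#[CX2] describes a carbon-carbon triple bond — an alkyne.
The molecule carries an ethynyl group (-C#CH), whose atoms satisfy every constraint of the query, so the pattern matches.

Yes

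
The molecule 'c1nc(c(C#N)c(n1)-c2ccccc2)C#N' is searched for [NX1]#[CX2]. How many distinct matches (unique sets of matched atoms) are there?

[NX1]#[CX2] is the SMARTS for a nitrile: a nitrogen triple-bonded to a two-connected carbon.
The molecule carries 2 separate instances of a nitrile (-C#N) meeting every constraint; each maps to a distinct set of atoms, giving 2 matches.

2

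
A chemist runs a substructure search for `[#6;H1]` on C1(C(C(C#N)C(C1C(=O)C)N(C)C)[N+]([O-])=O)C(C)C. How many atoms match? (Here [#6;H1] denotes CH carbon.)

6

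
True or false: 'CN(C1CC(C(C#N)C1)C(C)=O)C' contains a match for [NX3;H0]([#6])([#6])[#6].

True

The pattern [NX3;H0]([#6])([#6])[#6] describes a trivalent nitrogen with no H, bonded to three carbons — a tertiary amine.
The molecule carries a dimethylamino group (-N(CH3)2), whose atoms satisfy every constraint of the query, so the pattern matches.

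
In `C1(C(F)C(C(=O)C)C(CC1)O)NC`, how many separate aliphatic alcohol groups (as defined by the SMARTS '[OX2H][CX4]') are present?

1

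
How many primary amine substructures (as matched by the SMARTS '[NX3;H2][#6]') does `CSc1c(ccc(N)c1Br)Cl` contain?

[NX3;H2][#6] is the SMARTS for a primary amine: a trivalent nitrogen with two H attached to carbon.
Exactly one fragment in the molecule meets all constraints, giving 1 match.

1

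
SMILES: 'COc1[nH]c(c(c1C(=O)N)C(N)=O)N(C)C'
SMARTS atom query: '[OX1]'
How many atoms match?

The query [OX1] means: aliphatic oxygen with one total connection — typically a carbonyl =O or an oxide.
Check the 16 heavy atoms by environment: 1× n (aromatic, X3) → no; 4× c (aromatic, X3) → no; 2× C (X3) → no; 2× O (X1) → match; 3× N (X3) → no; 1× O (X2) → no; 3× C (X4) → no.
That gives 2 matching atoms.

2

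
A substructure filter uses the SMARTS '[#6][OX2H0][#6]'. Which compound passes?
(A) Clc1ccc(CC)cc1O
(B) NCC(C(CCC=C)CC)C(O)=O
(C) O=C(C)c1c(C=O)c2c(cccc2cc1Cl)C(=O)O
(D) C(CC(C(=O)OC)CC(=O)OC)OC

D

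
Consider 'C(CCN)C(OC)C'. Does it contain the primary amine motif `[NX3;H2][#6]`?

The pattern [NX3;H2][#6] describes a trivalent nitrogen with two H attached to carbon — a primary amine.
The molecule carries a primary amino group (-NH2), whose atoms satisfy every constraint of the query, so the pattern matches.

Yes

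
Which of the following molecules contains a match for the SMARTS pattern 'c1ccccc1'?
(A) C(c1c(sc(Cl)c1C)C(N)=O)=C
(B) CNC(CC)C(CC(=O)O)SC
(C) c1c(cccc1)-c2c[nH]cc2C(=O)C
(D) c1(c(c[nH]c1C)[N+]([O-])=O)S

c1ccccc1 describes six aromatic carbons in a ring (a benzene ring).
(A) has a methyl group (-CH3) but no six-membered all-carbon aromatic ring is present.
(B) has a methyl group (-CH3) but no six-membered all-carbon aromatic ring is present.
(C) contains a phenyl ring, which satisfies every atom and bond constraint.
(D) has a methyl group (-CH3) but no six-membered all-carbon aromatic ring is present.
So the answer is (C).

C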